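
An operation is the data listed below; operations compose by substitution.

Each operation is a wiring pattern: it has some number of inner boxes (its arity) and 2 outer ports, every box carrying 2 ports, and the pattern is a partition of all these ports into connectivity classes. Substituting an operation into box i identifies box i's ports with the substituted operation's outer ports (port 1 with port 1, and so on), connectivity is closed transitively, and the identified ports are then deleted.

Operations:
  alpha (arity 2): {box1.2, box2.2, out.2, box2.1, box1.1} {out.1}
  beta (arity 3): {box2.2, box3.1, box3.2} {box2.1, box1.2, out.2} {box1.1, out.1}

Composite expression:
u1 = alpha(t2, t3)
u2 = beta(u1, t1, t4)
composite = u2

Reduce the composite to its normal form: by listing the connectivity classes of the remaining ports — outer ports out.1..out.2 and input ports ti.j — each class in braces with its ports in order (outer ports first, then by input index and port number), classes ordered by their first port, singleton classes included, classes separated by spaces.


{out.1} {out.2, t1.1, t2.1, t2.2, t3.1, t3.2} {t1.2, t4.1, t4.2}


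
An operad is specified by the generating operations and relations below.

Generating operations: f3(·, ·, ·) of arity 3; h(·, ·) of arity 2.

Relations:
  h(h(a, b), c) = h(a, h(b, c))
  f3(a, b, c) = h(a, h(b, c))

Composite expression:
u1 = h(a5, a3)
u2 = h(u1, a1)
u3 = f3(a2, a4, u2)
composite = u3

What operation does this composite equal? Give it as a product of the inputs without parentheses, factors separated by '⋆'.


a2 ⋆ a4 ⋆ a5 ⋆ a3 ⋆ a1

Under associativity of f3, the answer is the a's in reading order.
h(a5, a3) spells out as a5 ⋆ a3
h(h(a5, a3), a1) spells out as a5 ⋆ a3 ⋆ a1
f3(a2, a4, h(h(a5, a3), a1)) spells out as a2 ⋆ a4 ⋆ a5 ⋆ a3 ⋆ a1


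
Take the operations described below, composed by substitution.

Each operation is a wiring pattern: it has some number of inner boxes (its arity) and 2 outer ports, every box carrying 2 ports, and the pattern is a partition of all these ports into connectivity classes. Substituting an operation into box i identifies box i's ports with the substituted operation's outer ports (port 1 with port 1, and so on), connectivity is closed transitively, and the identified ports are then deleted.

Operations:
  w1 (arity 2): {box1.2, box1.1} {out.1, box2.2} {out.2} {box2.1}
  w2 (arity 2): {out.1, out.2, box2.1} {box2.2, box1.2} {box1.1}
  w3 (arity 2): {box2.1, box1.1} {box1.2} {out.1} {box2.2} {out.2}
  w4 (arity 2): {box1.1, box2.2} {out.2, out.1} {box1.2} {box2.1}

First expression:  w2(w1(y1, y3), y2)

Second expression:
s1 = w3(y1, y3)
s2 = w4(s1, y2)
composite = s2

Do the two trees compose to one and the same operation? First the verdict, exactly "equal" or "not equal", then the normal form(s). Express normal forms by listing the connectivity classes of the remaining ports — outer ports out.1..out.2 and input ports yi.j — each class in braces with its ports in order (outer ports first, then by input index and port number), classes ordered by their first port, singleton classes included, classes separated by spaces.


Normal form of the first expression: {out.1, out.2, y2.1} {y1.1, y1.2} {y2.2} {y3.1} {y3.2}
Normal form of the second expression: {out.1, out.2} {y1.1, y3.1} {y1.2} {y2.1} {y2.2} {y3.2}
Distinct normal forms: not equal.

not equal: they reduce to {out.1, out.2, y2.1} {y1.1, y1.2} {y2.2} {y3.1} {y3.2} and {out.1, out.2} {y1.1, y3.1} {y1.2} {y2.1} {y2.2} {y3.2}


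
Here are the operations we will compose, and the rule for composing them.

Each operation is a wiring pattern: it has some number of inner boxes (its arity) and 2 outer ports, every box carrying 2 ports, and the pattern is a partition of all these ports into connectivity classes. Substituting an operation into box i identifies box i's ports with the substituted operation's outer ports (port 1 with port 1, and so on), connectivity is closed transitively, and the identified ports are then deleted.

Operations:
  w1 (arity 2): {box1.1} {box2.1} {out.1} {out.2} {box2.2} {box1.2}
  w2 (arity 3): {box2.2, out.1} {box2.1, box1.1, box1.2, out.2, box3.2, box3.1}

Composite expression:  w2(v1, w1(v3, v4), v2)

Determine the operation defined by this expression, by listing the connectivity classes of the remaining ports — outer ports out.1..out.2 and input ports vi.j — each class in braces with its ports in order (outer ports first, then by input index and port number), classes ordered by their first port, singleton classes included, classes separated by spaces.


After gluing at w2, chains via deleted ports link the v-ports.
w1 over (v3, v4) gives {out.1} {out.2} {v3.1} {v3.2} {v4.1} {v4.2}, out.j being that stage's outer ports
w2 over (v1, v3, v4, v2) gives {out.1} {out.2, v1.1, v1.2, v2.1, v2.2} {v3.1} {v3.2} {v4.1} {v4.2}, out.j being that stage's outer ports

{out.1} {out.2, v1.1, v1.2, v2.1, v2.2} {v3.1} {v3.2} {v4.1} {v4.2}


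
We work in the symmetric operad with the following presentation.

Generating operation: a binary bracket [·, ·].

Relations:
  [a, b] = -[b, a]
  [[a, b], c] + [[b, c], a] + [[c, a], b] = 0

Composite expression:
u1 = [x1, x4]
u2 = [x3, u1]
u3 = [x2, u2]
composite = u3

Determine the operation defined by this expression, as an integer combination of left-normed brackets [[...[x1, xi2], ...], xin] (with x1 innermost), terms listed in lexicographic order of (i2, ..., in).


[[[x1, x4], x3], x2]

In the tensor algebra, words opening x1 carry the x1-anchored form.
Composite bracket: [x2, [x3, [x1, x4]]]
Under [a, b] = ab - ba we get 8 signed associative words (2^3 = 8).
Words beginning with x1 determine it all:
  word x1x4x3x2 has sign +1, contributing +[[[x1, x4], x3], x2]


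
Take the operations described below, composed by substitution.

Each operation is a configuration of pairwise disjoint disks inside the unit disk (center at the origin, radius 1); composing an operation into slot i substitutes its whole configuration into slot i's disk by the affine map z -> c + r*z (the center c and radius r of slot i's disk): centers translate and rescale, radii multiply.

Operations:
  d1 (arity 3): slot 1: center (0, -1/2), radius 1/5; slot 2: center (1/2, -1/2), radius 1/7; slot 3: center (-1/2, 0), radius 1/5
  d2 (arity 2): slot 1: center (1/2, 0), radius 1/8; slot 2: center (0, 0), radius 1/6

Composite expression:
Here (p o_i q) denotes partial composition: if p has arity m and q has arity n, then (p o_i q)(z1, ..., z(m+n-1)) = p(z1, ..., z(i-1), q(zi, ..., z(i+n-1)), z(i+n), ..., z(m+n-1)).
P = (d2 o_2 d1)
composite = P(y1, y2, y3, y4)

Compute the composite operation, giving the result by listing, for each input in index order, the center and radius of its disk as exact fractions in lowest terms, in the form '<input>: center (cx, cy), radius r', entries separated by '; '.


y1: center (1/2, 0), radius 1/8; y2: center (0, -1/12), radius 1/30; y3: center (1/12, -1/12), radius 1/42; y4: center (-1/12, 0), radius 1/30

Only the slot chain above each y matters under d2; compose those maps.
for y1, the 1-step affine chain lands on center (1/2, 0), radius 1/8
for y2, the 2-step affine chain lands on center (0, -1/12), radius 1/30
for y3, the 2-step affine chain lands on center (1/12, -1/12), radius 1/42
for y4, the 2-step affine chain lands on center (-1/12, 0), radius 1/30


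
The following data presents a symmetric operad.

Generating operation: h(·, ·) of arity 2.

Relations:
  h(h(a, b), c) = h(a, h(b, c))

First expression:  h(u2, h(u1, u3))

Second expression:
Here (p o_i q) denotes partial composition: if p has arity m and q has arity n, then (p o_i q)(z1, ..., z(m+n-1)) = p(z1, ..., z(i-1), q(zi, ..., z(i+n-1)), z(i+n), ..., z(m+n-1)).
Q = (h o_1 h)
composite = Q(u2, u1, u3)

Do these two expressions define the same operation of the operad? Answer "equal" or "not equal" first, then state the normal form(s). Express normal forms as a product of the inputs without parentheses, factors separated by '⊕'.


Normal form of the first expression: u2 ⊕ u1 ⊕ u3
Normal form of the second expression: u2 ⊕ u1 ⊕ u3
Identical normal forms: equal.

equal; both compose to u2 ⊕ u1 ⊕ u3


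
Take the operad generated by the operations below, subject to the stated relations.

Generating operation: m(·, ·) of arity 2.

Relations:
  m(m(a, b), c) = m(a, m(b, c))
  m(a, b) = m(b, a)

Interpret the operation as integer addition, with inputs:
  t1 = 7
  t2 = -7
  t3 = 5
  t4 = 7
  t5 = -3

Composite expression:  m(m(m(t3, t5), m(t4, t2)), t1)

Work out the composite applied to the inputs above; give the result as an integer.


9


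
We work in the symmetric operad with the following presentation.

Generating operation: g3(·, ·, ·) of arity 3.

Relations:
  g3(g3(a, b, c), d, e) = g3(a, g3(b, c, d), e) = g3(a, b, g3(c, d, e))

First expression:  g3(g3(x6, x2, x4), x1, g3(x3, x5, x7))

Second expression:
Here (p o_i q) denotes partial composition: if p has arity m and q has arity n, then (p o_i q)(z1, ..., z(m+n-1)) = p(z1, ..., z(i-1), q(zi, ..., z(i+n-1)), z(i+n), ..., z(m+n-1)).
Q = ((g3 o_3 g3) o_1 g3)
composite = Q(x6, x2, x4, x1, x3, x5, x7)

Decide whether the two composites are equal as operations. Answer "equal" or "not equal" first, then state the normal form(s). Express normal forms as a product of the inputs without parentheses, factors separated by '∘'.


In normal form, the first expression is x6 ∘ x2 ∘ x4 ∘ x1 ∘ x3 ∘ x5 ∘ x7
In normal form, the second expression is x6 ∘ x2 ∘ x4 ∘ x1 ∘ x3 ∘ x5 ∘ x7
Identical normal forms: equal.

equal; the common form is x6 ∘ x2 ∘ x4 ∘ x1 ∘ x3 ∘ x5 ∘ x7


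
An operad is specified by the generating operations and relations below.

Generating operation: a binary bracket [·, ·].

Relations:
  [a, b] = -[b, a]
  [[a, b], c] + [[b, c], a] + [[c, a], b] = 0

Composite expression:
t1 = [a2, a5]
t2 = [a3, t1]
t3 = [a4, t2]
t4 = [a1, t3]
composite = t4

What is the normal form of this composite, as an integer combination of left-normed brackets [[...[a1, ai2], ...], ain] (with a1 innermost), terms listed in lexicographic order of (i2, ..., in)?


[[[[a1, a2], a5], a3], a4] - [[[[a1, a3], a2], a5], a4] + [[[[a1, a3], a5], a2], a4] - [[[[a1, a4], a2], a5], a3] + [[[[a1, a4], a3], a2], a5] - [[[[a1, a4], a3], a5], a2] + [[[[a1, a4], a5], a2], a3] - [[[[a1, a5], a2], a3], a4]


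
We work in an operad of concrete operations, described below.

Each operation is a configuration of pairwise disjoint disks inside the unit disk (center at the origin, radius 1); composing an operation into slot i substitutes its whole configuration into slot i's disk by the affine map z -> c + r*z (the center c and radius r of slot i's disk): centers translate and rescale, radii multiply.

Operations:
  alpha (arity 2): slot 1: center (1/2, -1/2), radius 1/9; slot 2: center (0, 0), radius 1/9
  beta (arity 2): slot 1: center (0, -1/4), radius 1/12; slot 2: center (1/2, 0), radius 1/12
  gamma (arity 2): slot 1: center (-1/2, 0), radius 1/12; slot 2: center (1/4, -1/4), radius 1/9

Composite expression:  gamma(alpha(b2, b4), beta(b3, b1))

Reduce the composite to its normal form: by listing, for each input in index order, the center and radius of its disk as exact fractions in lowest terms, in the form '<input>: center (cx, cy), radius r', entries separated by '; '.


b1: center (11/36, -1/4), radius 1/108; b2: center (-11/24, -1/24), radius 1/108; b3: center (1/4, -5/18), radius 1/108; b4: center (-1/2, 0), radius 1/108

Only the slot chain above each b matters under gamma; compose those maps.
b2: after 2 affine steps, its disk has center (-11/24, -1/24), radius 1/108
b4: after 2 affine steps, its disk has center (-1/2, 0), radius 1/108
b3: after 2 affine steps, its disk has center (1/4, -5/18), radius 1/108
b1: after 2 affine steps, its disk has center (11/36, -1/4), radius 1/108


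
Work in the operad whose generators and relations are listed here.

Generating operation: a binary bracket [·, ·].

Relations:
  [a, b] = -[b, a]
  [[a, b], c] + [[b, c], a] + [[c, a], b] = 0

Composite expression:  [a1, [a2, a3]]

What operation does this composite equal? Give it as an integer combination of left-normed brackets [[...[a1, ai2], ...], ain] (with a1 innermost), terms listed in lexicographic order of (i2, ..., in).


[[a1, a2], a3] - [[a1, a3], a2]


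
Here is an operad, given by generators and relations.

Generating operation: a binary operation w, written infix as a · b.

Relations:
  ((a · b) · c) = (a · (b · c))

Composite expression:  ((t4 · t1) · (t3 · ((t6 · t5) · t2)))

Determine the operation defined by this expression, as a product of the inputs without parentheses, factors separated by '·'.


t4 · t1 · t3 · t6 · t5 · t2


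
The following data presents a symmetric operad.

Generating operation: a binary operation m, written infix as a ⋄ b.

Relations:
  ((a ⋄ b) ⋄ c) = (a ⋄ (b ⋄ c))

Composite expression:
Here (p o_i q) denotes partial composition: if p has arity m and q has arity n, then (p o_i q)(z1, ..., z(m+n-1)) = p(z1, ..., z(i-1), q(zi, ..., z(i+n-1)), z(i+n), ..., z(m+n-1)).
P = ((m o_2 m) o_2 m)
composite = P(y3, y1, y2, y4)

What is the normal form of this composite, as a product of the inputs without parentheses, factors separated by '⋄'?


Every regrouping of m is equal, so read the y-inputs in written order.
(y1 ⋄ y2) reduces to y1 ⋄ y2
((y1 ⋄ y2) ⋄ y4) reduces to y1 ⋄ y2 ⋄ y4
(y3 ⋄ ((y1 ⋄ y2) ⋄ y4)) reduces to y3 ⋄ y1 ⋄ y2 ⋄ y4

y3 ⋄ y1 ⋄ y2 ⋄ y4


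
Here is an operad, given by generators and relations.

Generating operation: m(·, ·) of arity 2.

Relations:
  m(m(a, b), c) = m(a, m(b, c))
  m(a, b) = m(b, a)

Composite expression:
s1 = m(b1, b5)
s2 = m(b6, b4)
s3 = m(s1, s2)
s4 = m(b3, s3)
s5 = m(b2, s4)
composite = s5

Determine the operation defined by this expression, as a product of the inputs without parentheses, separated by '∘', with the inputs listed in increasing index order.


b1 ∘ b2 ∘ b3 ∘ b4 ∘ b5 ∘ b6

Shape and order are irrelevant to m; the b-input set decides.
m(b1, b5) spells out as b1 ∘ b5
m(b6, b4) spells out as b6 ∘ b4
m(m(b1, b5), m(b6, b4)) spells out as b1 ∘ b5 ∘ b6 ∘ b4
m(b3, m(m(b1, b5), m(b6, b4))) spells out as b3 ∘ b1 ∘ b5 ∘ b6 ∘ b4
m(b2, m(b3, m(m(b1, b5), m(b6, b4)))) spells out as b2 ∘ b3 ∘ b1 ∘ b5 ∘ b6 ∘ b4
sorting the factors by input index: b1 ∘ b2 ∘ b3 ∘ b4 ∘ b5 ∘ b6


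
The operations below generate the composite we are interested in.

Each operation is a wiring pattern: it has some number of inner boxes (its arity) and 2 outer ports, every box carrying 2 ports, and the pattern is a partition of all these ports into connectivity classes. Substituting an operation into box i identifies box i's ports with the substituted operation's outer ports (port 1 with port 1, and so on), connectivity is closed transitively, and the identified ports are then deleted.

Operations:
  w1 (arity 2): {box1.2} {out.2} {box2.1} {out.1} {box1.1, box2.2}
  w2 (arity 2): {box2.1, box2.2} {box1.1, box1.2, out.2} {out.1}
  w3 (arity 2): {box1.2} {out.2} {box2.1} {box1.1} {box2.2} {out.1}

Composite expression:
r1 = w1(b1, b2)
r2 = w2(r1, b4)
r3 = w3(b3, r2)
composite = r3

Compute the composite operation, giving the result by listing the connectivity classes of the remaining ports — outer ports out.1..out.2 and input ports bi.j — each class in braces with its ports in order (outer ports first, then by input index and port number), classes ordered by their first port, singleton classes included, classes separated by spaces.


Two ports join when wires chain via w3-identified ports.
through w1, on inputs (b1, b2): {out.1} {out.2} {b1.1, b2.2} {b1.2} {b2.1} (out.j = stage outer ports)
through w2, on inputs (b1, b2, b4): {out.1} {out.2} {b1.1, b2.2} {b1.2} {b2.1} {b4.1, b4.2} (out.j = stage outer ports)
through w3, on inputs (b3, b1, b2, b4): {out.1} {out.2} {b1.1, b2.2} {b1.2} {b2.1} {b3.1} {b3.2} {b4.1, b4.2} (out.j = stage outer ports)

{out.1} {out.2} {b1.1, b2.2} {b1.2} {b2.1} {b3.1} {b3.2} {b4.1, b4.2}


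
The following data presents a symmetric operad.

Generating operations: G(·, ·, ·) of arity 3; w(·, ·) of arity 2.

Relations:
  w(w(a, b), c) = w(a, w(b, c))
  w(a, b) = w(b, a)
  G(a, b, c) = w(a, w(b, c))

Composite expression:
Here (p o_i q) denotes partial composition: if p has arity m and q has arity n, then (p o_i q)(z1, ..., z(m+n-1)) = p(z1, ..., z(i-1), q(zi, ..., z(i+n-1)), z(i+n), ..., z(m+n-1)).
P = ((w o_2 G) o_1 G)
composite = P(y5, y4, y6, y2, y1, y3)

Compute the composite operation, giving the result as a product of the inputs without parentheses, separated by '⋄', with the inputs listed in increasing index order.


y1 ⋄ y2 ⋄ y3 ⋄ y4 ⋄ y5 ⋄ y6

Shape and order are irrelevant to w; the y-input set decides.
G(y5, y4, y6) unparenthesizes to y5 ⋄ y4 ⋄ y6
G(y2, y1, y3) unparenthesizes to y2 ⋄ y1 ⋄ y3
w(G(y5, y4, y6), G(y2, y1, y3)) unparenthesizes to y5 ⋄ y4 ⋄ y6 ⋄ y2 ⋄ y1 ⋄ y3
putting the inputs in ascending order: y1 ⋄ y2 ⋄ y3 ⋄ y4 ⋄ y5 ⋄ y6


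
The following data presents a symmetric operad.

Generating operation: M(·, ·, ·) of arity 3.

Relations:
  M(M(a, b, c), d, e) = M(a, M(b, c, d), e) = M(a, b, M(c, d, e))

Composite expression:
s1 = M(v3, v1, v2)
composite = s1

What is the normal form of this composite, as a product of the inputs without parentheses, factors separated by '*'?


v3 * v1 * v2

Key point: M is associative — brackets drop, the v-order remains.
M(v3, v1, v2) linearizes to v3 * v1 * v2


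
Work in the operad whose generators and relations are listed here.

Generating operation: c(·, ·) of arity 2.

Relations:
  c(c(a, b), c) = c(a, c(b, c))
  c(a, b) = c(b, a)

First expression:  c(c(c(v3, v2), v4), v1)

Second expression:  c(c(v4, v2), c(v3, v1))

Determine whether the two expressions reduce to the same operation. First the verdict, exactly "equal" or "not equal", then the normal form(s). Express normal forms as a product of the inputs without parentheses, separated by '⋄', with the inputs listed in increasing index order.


equal: each reduces to v1 ⋄ v2 ⋄ v3 ⋄ v4

The first expression, normalized: v1 ⋄ v2 ⋄ v3 ⋄ v4
The second expression, normalized: v1 ⋄ v2 ⋄ v3 ⋄ v4
One common form — equal.


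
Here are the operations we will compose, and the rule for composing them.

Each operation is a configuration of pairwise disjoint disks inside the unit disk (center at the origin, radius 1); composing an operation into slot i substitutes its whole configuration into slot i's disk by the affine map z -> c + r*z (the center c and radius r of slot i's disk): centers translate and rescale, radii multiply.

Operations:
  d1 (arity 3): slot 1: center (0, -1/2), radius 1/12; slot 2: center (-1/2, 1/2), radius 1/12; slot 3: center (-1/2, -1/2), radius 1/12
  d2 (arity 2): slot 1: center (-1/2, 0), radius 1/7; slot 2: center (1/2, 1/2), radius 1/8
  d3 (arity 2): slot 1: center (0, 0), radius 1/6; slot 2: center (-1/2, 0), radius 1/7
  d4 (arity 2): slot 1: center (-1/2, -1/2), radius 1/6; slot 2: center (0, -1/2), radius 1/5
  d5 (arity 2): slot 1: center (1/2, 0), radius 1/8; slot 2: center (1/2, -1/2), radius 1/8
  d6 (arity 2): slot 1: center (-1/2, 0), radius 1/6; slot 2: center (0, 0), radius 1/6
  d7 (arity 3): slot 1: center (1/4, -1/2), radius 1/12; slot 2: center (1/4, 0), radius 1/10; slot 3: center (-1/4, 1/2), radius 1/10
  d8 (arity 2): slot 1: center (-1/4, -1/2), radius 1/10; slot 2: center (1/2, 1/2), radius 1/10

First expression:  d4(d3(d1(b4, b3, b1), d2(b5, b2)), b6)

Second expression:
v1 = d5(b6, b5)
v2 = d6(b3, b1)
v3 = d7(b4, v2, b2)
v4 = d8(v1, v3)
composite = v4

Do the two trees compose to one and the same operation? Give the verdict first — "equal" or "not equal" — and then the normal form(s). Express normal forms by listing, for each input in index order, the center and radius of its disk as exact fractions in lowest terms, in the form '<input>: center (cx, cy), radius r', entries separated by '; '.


not equal; first: b1: center (-37/72, -37/72), radius 1/432; b2: center (-4/7, -41/84), radius 1/336; b3: center (-37/72, -35/72), radius 1/432; b4: center (-1/2, -37/72), radius 1/432; b5: center (-25/42, -1/2), radius 1/294; b6: center (0, -1/2), radius 1/5; second: b1: center (21/40, 1/2), radius 1/600; b2: center (19/40, 11/20), radius 1/100; b3: center (13/25, 1/2), radius 1/600; b4: center (21/40, 9/20), radius 1/120; b5: center (-1/5, -11/20), radius 1/80; b6: center (-1/5, -1/2), radius 1/80

The first expression, normalized: b1: center (-37/72, -37/72), radius 1/432; b2: center (-4/7, -41/84), radius 1/336; b3: center (-37/72, -35/72), radius 1/432; b4: center (-1/2, -37/72), radius 1/432; b5: center (-25/42, -1/2), radius 1/294; b6: center (0, -1/2), radius 1/5
The second expression, normalized: b1: center (21/40, 1/2), radius 1/600; b2: center (19/40, 11/20), radius 1/100; b3: center (13/25, 1/2), radius 1/600; b4: center (21/40, 9/20), radius 1/120; b5: center (-1/5, -11/20), radius 1/80; b6: center (-1/5, -1/2), radius 1/80
Different reductions; not equal.


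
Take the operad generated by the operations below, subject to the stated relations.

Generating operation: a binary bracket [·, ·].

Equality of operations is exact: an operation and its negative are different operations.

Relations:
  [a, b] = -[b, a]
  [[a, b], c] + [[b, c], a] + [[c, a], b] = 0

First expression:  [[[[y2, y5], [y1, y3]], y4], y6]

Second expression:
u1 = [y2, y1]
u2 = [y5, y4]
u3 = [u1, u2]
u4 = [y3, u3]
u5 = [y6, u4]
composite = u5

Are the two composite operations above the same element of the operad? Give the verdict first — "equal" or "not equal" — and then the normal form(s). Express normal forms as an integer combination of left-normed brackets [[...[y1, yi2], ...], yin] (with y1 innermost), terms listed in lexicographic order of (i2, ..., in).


not equal: they reduce to -[[[[[y1, y3], y2], y5], y4], y6] + [[[[[y1, y3], y5], y2], y4], y6] and [[[[[y1, y2], y4], y5], y3], y6] - [[[[[y1, y2], y5], y4], y3], y6]

The first expression, normalized: -[[[[[y1, y3], y2], y5], y4], y6] + [[[[[y1, y3], y5], y2], y4], y6]
The second expression, normalized: [[[[[y1, y2], y4], y5], y3], y6] - [[[[[y1, y2], y5], y4], y3], y6]
They disagree, so not equal.


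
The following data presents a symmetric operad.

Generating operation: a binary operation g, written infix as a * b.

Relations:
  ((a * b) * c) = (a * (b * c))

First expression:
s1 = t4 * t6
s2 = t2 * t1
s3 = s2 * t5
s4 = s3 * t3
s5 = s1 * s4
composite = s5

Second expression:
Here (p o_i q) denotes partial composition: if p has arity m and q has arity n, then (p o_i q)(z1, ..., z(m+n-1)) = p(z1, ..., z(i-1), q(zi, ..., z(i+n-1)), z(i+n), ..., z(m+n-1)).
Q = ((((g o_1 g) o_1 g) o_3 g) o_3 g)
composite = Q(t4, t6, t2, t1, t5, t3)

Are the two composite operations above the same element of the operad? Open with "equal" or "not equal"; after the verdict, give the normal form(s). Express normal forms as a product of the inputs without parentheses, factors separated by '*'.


Reducing the first expression gives t4 * t6 * t2 * t1 * t5 * t3
Reducing the second expression gives t4 * t6 * t2 * t1 * t5 * t3
Same normal form: equal.

equal: each reduces to t4 * t6 * t2 * t1 * t5 * t3


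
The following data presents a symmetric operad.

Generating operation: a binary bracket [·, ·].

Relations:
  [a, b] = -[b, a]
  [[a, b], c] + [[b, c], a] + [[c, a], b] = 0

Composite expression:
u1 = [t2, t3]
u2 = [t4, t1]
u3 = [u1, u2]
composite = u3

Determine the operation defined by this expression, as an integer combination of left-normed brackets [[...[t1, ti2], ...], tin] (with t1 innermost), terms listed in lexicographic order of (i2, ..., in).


[[[t1, t4], t2], t3] - [[[t1, t4], t3], t2]

Antisymmetry and Jacobi reduce to t1-anchored left-normed brackets.
Composite bracket: [[t2, t3], [t4, t1]]
Applying ab - ba throughout gives 8 signed words (2^3 = 8).
Words beginning with t1 determine it all:
  t1t4t2t3 (sign +1) contributes +[[[t1, t4], t2], t3]
  t1t4t3t2 (sign -1) contributes -[[[t1, t4], t3], t2]


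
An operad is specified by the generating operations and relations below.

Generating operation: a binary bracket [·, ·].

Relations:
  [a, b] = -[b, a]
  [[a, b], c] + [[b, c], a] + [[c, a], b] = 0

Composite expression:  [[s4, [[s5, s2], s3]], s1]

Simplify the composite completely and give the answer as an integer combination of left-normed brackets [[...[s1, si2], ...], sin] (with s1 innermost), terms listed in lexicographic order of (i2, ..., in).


-[[[[s1, s2], s5], s3], s4] + [[[[s1, s3], s2], s5], s4] - [[[[s1, s3], s5], s2], s4] + [[[[s1, s4], s2], s5], s3] - [[[[s1, s4], s3], s2], s5] + [[[[s1, s4], s3], s5], s2] - [[[[s1, s4], s5], s2], s3] + [[[[s1, s5], s2], s3], s4]

In the tensor algebra, words opening s1 carry the s1-anchored form.
Composite bracket: [[s4, [[s5, s2], s3]], s1]
Applying ab - ba throughout gives 16 signed words (2^4 = 16).
Only words starting with s1 matter:
  the word s1s2s5s3s4 carries sign -1 and contributes -[[[[s1, s2], s5], s3], s4]
  the word s1s3s2s5s4 carries sign +1 and contributes +[[[[s1, s3], s2], s5], s4]
  the word s1s3s5s2s4 carries sign -1 and contributes -[[[[s1, s3], s5], s2], s4]
  the word s1s4s2s5s3 carries sign +1 and contributes +[[[[s1, s4], s2], s5], s3]
  the word s1s4s3s2s5 carries sign -1 and contributes -[[[[s1, s4], s3], s2], s5]
  the word s1s4s3s5s2 carries sign +1 and contributes +[[[[s1, s4], s3], s5], s2]
  the word s1s4s5s2s3 carries sign -1 and contributes -[[[[s1, s4], s5], s2], s3]
  the word s1s5s2s3s4 carries sign +1 and contributes +[[[[s1, s5], s2], s3], s4]


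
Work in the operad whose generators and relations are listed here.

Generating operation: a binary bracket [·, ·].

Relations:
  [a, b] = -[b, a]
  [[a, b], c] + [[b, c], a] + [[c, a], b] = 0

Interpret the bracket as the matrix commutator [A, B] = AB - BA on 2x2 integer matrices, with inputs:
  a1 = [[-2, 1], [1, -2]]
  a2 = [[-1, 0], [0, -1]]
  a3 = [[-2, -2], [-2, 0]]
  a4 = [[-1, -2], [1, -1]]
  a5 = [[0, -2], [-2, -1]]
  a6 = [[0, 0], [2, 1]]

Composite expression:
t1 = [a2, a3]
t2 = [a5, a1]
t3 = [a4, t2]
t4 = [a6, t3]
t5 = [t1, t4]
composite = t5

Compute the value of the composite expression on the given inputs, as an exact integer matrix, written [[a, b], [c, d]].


[[0, 0], [0, 0]]


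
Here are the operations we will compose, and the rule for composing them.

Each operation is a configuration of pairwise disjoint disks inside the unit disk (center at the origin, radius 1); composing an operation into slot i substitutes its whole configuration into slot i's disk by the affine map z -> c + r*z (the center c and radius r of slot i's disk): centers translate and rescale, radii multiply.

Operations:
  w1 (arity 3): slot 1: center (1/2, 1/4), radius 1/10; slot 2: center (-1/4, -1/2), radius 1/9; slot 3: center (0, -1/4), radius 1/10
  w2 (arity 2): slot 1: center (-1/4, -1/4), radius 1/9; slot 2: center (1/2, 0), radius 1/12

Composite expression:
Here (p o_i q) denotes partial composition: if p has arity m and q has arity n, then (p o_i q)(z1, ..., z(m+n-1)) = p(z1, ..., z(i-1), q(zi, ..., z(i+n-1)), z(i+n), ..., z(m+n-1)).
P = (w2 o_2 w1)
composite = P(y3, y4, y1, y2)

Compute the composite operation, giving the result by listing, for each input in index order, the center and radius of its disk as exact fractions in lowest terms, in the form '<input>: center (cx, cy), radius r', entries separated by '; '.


y1: center (23/48, -1/24), radius 1/108; y2: center (1/2, -1/48), radius 1/120; y3: center (-1/4, -1/4), radius 1/9; y4: center (13/24, 1/48), radius 1/120


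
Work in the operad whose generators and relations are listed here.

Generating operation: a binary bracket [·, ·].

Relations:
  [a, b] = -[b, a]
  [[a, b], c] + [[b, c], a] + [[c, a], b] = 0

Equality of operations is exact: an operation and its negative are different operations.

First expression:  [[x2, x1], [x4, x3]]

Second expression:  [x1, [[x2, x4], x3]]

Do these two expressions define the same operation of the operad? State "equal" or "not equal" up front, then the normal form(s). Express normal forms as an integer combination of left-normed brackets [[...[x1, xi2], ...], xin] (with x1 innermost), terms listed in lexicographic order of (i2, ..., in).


not equal; first: [[[x1, x2], x3], x4] - [[[x1, x2], x4], x3]; second: [[[x1, x2], x4], x3] - [[[x1, x3], x2], x4] + [[[x1, x3], x4], x2] - [[[x1, x4], x2], x3]

The first composite normalizes to [[[x1, x2], x3], x4] - [[[x1, x2], x4], x3]
The second composite normalizes to [[[x1, x2], x4], x3] - [[[x1, x3], x2], x4] + [[[x1, x3], x4], x2] - [[[x1, x4], x2], x3]
Different reductions; not equal.


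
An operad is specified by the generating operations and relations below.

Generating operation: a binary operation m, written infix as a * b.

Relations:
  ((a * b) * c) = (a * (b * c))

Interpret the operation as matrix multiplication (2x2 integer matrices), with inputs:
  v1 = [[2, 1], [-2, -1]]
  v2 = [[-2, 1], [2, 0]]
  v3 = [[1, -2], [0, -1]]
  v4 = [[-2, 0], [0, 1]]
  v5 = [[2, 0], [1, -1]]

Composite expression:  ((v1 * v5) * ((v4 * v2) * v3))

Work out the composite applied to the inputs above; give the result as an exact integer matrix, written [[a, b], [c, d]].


(v1 * v5) = [[5, -1], [-5, 1]]
(v4 * v2) = [[4, -2], [2, 0]]
((v4 * v2) * v3) = [[4, -6], [2, -4]]
((v1 * v5) * ((v4 * v2) * v3)) = [[18, -26], [-18, 26]]

[[18, -26], [-18, 26]]


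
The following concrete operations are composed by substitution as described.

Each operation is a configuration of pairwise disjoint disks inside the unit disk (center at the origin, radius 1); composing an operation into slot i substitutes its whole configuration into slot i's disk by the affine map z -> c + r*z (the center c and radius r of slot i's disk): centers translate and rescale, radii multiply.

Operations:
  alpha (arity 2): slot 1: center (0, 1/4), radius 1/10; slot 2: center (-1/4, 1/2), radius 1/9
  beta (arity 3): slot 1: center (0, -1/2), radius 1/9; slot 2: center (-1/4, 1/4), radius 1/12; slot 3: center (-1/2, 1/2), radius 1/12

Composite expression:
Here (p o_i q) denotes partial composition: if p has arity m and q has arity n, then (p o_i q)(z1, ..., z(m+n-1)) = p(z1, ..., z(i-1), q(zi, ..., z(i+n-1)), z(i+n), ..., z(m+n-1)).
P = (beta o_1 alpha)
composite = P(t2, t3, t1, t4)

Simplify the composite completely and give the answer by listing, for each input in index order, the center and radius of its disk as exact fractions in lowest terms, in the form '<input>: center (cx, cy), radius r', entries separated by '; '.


Follow each t-input down from beta: c' goes to c + r*c', radius to r*r'.
input t2: composing its 2 substitution steps yields center (0, -17/36), radius 1/90
input t3: composing its 2 substitution steps yields center (-1/36, -4/9), radius 1/81
input t1: composing its 1 substitution step yields center (-1/4, 1/4), radius 1/12
input t4: composing its 1 substitution step yields center (-1/2, 1/2), radius 1/12

t1: center (-1/4, 1/4), radius 1/12; t2: center (0, -17/36), radius 1/90; t3: center (-1/36, -4/9), radius 1/81; t4: center (-1/2, 1/2), radius 1/12


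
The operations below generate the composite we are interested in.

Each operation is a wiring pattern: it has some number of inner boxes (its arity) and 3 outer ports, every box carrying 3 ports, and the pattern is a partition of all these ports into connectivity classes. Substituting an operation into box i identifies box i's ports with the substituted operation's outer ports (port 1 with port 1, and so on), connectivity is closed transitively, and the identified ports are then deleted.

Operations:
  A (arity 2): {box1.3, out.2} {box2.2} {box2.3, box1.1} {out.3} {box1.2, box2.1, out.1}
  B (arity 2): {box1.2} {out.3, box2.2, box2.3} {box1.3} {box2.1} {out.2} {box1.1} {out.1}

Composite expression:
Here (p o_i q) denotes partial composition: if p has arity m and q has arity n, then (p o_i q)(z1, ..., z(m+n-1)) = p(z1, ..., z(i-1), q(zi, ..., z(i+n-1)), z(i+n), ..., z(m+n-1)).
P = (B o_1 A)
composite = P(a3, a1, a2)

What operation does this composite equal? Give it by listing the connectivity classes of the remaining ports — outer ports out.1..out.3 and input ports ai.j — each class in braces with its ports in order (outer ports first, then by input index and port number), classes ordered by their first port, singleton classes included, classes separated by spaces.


{out.1} {out.2} {out.3, a2.2, a2.3} {a1.1, a3.2} {a1.2} {a1.3, a3.1} {a2.1} {a3.3}

Substituting into B glues patterns; closure does the rest.
through A, on inputs (a3, a1): {out.1, a1.1, a3.2} {out.2, a3.3} {out.3} {a1.2} {a1.3, a3.1} (out.j = stage outer ports)
through B, on inputs (a3, a1, a2): {out.1} {out.2} {out.3, a2.2, a2.3} {a1.1, a3.2} {a1.2} {a1.3, a3.1} {a2.1} {a3.3} (out.j = stage outer ports)


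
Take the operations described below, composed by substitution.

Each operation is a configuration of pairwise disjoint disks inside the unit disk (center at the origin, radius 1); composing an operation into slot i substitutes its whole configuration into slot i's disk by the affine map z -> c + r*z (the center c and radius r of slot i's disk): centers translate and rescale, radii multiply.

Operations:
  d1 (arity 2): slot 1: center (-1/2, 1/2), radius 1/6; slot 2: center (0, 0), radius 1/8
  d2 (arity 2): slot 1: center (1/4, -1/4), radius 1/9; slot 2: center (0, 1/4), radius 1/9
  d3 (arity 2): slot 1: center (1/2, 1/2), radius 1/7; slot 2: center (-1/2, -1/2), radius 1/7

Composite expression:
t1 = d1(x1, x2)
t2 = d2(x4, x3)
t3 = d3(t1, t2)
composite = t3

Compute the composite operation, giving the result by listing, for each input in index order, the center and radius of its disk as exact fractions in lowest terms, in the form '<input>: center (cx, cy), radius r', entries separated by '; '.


Affine substitution under d3: radii multiply and x-centers shift.
x1 passes through 2 substitutions, ending at center (3/7, 4/7), radius 1/42
x2 passes through 2 substitutions, ending at center (1/2, 1/2), radius 1/56
x4 passes through 2 substitutions, ending at center (-13/28, -15/28), radius 1/63
x3 passes through 2 substitutions, ending at center (-1/2, -13/28), radius 1/63

x1: center (3/7, 4/7), radius 1/42; x2: center (1/2, 1/2), radius 1/56; x3: center (-1/2, -13/28), radius 1/63; x4: center (-13/28, -15/28), radius 1/63


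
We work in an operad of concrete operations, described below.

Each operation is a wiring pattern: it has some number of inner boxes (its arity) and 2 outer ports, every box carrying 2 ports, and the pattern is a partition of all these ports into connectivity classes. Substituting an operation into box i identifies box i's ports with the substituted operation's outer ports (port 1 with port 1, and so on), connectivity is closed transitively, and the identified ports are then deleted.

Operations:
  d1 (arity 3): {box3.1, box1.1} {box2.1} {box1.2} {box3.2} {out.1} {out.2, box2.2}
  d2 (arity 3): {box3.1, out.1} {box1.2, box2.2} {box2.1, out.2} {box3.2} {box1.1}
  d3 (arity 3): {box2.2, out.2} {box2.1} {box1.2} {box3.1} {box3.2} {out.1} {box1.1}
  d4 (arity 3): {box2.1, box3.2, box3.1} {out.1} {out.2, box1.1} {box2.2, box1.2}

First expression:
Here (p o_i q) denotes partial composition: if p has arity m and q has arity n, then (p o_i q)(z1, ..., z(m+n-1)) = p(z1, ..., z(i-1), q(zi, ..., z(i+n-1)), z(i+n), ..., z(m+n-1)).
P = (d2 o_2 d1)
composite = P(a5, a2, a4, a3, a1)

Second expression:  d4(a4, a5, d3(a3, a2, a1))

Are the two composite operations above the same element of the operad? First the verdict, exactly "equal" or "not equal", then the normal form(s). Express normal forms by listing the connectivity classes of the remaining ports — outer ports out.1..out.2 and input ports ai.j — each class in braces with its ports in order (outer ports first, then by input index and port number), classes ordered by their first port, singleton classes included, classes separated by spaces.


not equal: they reduce to {out.1, a1.1} {out.2} {a1.2} {a2.1, a3.1} {a2.2} {a3.2} {a4.1} {a4.2, a5.2} {a5.1} and {out.1} {out.2, a4.1} {a1.1} {a1.2} {a2.1} {a2.2, a5.1} {a3.1} {a3.2} {a4.2, a5.2}

The first expression, normalized: {out.1, a1.1} {out.2} {a1.2} {a2.1, a3.1} {a2.2} {a3.2} {a4.1} {a4.2, a5.2} {a5.1}
The second expression, normalized: {out.1} {out.2, a4.1} {a1.1} {a1.2} {a2.1} {a2.2, a5.1} {a3.1} {a3.2} {a4.2, a5.2}
Distinct normal forms: not equal.


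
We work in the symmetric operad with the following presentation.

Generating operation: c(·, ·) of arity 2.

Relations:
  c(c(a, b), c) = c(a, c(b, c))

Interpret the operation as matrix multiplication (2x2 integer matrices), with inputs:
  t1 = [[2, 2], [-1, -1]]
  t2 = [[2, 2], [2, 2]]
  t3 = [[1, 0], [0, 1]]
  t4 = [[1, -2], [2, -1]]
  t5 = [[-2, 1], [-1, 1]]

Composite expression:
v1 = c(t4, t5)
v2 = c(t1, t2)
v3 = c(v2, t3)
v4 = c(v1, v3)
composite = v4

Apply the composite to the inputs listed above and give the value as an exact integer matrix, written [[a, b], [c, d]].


c(t4, t5) = [[0, -1], [-3, 1]]
c(t1, t2) = [[8, 8], [-4, -4]]
c(c(t1, t2), t3) = [[8, 8], [-4, -4]]
c(c(t4, t5), c(c(t1, t2), t3)) = [[4, 4], [-28, -28]]

[[4, 4], [-28, -28]]


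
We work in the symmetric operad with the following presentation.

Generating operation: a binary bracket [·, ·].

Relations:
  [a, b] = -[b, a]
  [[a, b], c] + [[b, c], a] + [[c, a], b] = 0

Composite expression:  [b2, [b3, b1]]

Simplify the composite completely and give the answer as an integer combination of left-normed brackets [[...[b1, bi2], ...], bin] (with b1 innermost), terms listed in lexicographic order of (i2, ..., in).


[[b1, b3], b2]

A multilinear Lie element is pinned by b1-initial words (b1 innermost).
Composite bracket: [b2, [b3, b1]]
Full expansion: 4 signed words from ab - ba (2^2 = 4).
Collect the words opening with b1:
  word b1b3b2 has sign +1, contributing +[[b1, b3], b2]


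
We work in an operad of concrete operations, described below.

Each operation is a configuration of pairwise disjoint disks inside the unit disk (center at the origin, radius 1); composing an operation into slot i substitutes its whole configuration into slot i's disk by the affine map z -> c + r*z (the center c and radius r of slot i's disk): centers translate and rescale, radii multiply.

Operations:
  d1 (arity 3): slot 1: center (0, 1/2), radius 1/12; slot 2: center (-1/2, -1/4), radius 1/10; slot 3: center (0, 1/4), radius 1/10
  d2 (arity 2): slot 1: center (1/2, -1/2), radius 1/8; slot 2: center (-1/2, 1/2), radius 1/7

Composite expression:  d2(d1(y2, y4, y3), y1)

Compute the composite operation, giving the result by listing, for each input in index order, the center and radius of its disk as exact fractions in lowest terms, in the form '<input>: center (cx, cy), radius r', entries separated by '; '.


Follow each y-input down from d2: c' goes to c + r*c', radius to r*r'.
for y2, the 2-step affine chain lands on center (1/2, -7/16), radius 1/96
for y4, the 2-step affine chain lands on center (7/16, -17/32), radius 1/80
for y3, the 2-step affine chain lands on center (1/2, -15/32), radius 1/80
for y1, the 1-step affine chain lands on center (-1/2, 1/2), radius 1/7

y1: center (-1/2, 1/2), radius 1/7; y2: center (1/2, -7/16), radius 1/96; y3: center (1/2, -15/32), radius 1/80; y4: center (7/16, -17/32), radius 1/80


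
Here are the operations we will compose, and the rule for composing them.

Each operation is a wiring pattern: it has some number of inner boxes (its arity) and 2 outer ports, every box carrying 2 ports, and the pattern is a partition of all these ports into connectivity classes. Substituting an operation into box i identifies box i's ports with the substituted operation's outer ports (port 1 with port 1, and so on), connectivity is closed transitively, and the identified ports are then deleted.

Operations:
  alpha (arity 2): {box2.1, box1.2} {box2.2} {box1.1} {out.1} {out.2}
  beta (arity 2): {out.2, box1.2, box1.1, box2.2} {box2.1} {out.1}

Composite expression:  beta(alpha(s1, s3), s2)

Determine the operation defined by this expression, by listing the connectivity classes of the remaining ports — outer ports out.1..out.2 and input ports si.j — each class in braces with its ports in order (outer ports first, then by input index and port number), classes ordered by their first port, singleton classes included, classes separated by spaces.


{out.1} {out.2, s2.2} {s1.1} {s1.2, s3.1} {s2.1} {s3.2}

Substituting into beta glues patterns; closure does the rest.
stage alpha: inputs (s1, s3), connectivity {out.1} {out.2} {s1.1} {s1.2, s3.1} {s3.2}, out.j its boundary
stage beta: inputs (s1, s3, s2), connectivity {out.1} {out.2, s2.2} {s1.1} {s1.2, s3.1} {s2.1} {s3.2}, out.j its boundary
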